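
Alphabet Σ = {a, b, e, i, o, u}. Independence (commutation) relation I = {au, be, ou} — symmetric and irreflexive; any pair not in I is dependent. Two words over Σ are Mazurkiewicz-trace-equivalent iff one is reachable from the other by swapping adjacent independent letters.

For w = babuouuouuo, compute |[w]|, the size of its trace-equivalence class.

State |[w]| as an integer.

56

#0=b has no predecessor
#1=a depends on [0:b]
#2=b depends on [1:a]
#3=u depends on [2:b]
#4=o depends on [2:b]
#5=u depends on [3:u]
#6=u depends on [5:u]
#7=o depends on [4:o]
#8=u depends on [6:u]
#9=u depends on [8:u]
#10=o depends on [7:o]
sources: [0:b]
N(rest) = Σ N(rest − s) over sources s of rest; N(one piece) = 1:
  size 1 → [9]=1  [10]=1
  size 2 → [7,10]=1  [8,9]=1  [9,10]=2
  size 3 → [4,7,10]=1  [6,8,9]=1  [7,9,10]=3  [8,9,10]=3
  size 4 → [4,7,9,10]=4  [5,6,8,9]=1  [6,8,9,10]=4  [7,8,9,10]=6
  size 5 → [3,5,6,8,9]=1  [4,7,8,9,10]=10  [5,6,8,9,10]=5  [6,7,8,9,10]=10
  size 6 → [3,5,6,8,9,10]=6  [4,6,7,8,9,10]=20  [5,6,7,8,9,10]=15
  size 7 → [3,5,6,7,8,9,10]=21  [4,5,6,7,8,9,10]=35
  size 8 → [3,4,5,6,7,8,9,10]=56
  size 9 → [2,3,4,5,6,7,8,9,10]=56
  first=0(b) contributes 56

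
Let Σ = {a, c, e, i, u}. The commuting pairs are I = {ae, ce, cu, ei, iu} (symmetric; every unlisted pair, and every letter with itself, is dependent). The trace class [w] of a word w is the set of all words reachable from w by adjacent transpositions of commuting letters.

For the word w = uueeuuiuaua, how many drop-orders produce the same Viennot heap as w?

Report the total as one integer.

8

piece 0:u — minimal
piece 1:u rests on {0:u}
piece 2:e rests on {1:u}
piece 3:e rests on {2:e}
piece 4:u rests on {3:e}
piece 5:u rests on {4:u}
piece 6:i — minimal
piece 7:u rests on {5:u}
piece 8:a rests on {6:i, 7:u}
piece 9:u rests on {8:a}
piece 10:a rests on {9:u}
minimal pieces: {0:u, 6:i}
ways to finish when only these pieces remain (= sum over removing one remaining piece with nothing left below it):
  1 left: {10}→1
  2 left: {9,10}→1
  3 left: {8,9,10}→1
  4 left: {6,8,9,10}→1  {7,8,9,10}→1
  5 left: {5,7,8,9,10}→1  {6,7,8,9,10}→2
  6 left: {4,5,7,8,9,10}→1  {5,6,7,8,9,10}→3
  7 left: {3,4,5,7,8,9,10}→1  {4,5,6,7,8,9,10}→4
  8 left: {2,3,4,5,7,8,9,10}→1  {3,4,5,6,7,8,9,10}→5
  9 left: {1,2,3,4,5,7,8,9,10}→1  {2,3,4,5,6,7,8,9,10}→6
  placing 0:u first → 7 extensions
  placing 6:i first → 1 extensions
total linear extensions = 8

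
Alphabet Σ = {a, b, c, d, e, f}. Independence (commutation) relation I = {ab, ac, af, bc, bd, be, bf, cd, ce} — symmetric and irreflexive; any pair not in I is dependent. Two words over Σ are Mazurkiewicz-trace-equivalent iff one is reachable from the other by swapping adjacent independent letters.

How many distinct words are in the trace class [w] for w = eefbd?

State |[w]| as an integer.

piece 0:e — minimal
piece 1:e rests on {0:e}
piece 2:f rests on {1:e}
piece 3:b — minimal
piece 4:d rests on {2:f}
minimal pieces: {0:e, 3:b}
ways to finish when only these pieces remain (= sum over removing one remaining piece with nothing left below it):
  1 left: {3}→1  {4}→1
  2 left: {2,4}→1  {3,4}→2
  3 left: {1,2,4}→1  {2,3,4}→3
  placing 0:e first → 4 extensions
  placing 3:b first → 1 extensions
total linear extensions = 5

5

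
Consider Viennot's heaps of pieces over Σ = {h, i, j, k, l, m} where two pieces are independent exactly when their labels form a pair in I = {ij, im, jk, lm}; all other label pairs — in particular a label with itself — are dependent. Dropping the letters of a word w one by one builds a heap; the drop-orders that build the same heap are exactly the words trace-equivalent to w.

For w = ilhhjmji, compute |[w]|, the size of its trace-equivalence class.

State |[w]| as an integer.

drop 0:i onto floor
drop 1:l onto {0:i}
drop 2:h onto {1:l}
drop 3:h onto {2:h}
drop 4:j onto {3:h}
drop 5:m onto {4:j}
drop 6:j onto {5:m}
drop 7:i onto {3:h}
ground layer = {0:i}
drop-orders for the pieces not yet dropped (sum over which currently-grounded one goes next):
  1 to go: {6} 1  {7} 1
  2 to go: {5,6} 1  {6,7} 2
  3 to go: {4,5,6} 1  {5,6,7} 3
  4 to go: {4,5,6,7} 4
  5 to go: {3,4,5,6,7} 4
  6 to go: {2,3,4,5,6,7} 4
  if 0:i drops first: 4 orders

4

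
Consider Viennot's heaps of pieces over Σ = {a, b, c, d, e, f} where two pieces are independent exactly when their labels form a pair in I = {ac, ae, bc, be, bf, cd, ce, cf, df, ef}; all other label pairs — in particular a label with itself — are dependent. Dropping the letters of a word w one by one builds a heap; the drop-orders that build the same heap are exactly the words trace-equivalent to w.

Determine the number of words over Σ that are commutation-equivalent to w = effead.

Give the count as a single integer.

0(e) covers ∅
1(f) covers ∅
2(f) covers 1:f
3(e) covers 0:e
4(a) covers 2:f
5(d) covers 3:e, 4:a
floor of heap: 0:e, 1:f
completions by unplaced set U, small U first (add the entries for U minus each lowest piece of U):
  |U|=1: {5}:1
  |U|=2: {3,5}:1  {4,5}:1
  |U|=3: {0,3,5}:1  {2,4,5}:1  {3,4,5}:2
  |U|=4: {0,3,4,5}:3  {1,2,4,5}:1  {2,3,4,5}:3
  start at 0(e): 4
  start at 1(f): 6
sum over floor = 10

10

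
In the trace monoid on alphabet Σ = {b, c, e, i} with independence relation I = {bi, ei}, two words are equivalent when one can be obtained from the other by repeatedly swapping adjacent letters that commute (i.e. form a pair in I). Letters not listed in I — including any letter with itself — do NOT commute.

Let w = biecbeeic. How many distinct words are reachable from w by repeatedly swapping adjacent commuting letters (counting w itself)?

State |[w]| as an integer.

12

#0=b has no predecessor
#1=i has no predecessor
#2=e depends on [0:b]
#3=c depends on [1:i, 2:e]
#4=b depends on [3:c]
#5=e depends on [4:b]
#6=e depends on [5:e]
#7=i depends on [3:c]
#8=c depends on [6:e, 7:i]
sources: [0:b, 1:i]
N(rest) = Σ N(rest − s) over sources s of rest; N(one piece) = 1:
  size 1 → [8]=1
  size 2 → [6,8]=1  [7,8]=1
  size 3 → [5,6,8]=1  [6,7,8]=2
  size 4 → [4,5,6,8]=1  [5,6,7,8]=3
  size 5 → [4,5,6,7,8]=4
  size 6 → [3,4,5,6,7,8]=4
  size 7 → [1,3,4,5,6,7,8]=4  [2,3,4,5,6,7,8]=4
  first=0(b) contributes 8
  first=1(i) contributes 4
|[w]| = 12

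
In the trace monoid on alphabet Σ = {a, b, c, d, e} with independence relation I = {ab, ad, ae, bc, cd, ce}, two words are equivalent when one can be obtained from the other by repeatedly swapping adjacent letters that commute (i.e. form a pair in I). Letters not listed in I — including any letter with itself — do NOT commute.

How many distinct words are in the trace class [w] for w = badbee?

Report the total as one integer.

6

0(b) covers ∅
1(a) covers ∅
2(d) covers 0:b
3(b) covers 2:d
4(e) covers 3:b
5(e) covers 4:e
floor of heap: 0:b, 1:a
completions by unplaced set U, small U first (add the entries for U minus each lowest piece of U):
  |U|=1: {1}:1  {5}:1
  |U|=2: {1,5}:2  {4,5}:1
  |U|=3: {1,4,5}:3  {3,4,5}:1
  |U|=4: {1,3,4,5}:4  {2,3,4,5}:1
  start at 0(b): 5
  start at 1(a): 1
sum over floor = 6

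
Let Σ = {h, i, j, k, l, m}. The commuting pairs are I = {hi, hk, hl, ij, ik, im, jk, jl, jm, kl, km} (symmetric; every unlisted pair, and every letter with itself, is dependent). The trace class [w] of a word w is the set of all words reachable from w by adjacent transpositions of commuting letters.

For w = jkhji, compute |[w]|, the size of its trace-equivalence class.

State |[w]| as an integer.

20

#0=j has no predecessor
#1=k has no predecessor
#2=h depends on [0:j]
#3=j depends on [2:h]
#4=i has no predecessor
sources: [0:j, 1:k, 4:i]
N(rest) = Σ N(rest − s) over sources s of rest; N(one piece) = 1:
  size 1 → [1]=1  [3]=1  [4]=1
  size 2 → [1,3]=2  [1,4]=2  [2,3]=1  [3,4]=2
  size 3 → [0,2,3]=1  [1,2,3]=3  [1,3,4]=6  [2,3,4]=3
  first=0(j) contributes 12
  first=1(k) contributes 4
  first=4(i) contributes 4
|[w]| = 20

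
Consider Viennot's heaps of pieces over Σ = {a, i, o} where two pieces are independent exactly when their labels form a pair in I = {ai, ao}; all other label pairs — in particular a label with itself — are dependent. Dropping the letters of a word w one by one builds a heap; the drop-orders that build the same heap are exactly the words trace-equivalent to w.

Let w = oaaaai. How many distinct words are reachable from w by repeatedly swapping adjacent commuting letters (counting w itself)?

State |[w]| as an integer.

#0=o has no predecessor
#1=a has no predecessor
#2=a depends on [1:a]
#3=a depends on [2:a]
#4=a depends on [3:a]
#5=i depends on [0:o]
sources: [0:o, 1:a]
N(rest) = Σ N(rest − s) over sources s of rest; N(one piece) = 1:
  size 1 → [4]=1  [5]=1
  size 2 → [0,5]=1  [3,4]=1  [4,5]=2
  size 3 → [0,4,5]=3  [2,3,4]=1  [3,4,5]=3
  size 4 → [0,3,4,5]=6  [1,2,3,4]=1  [2,3,4,5]=4
  first=0(o) contributes 5
  first=1(a) contributes 10
|[w]| = 15

15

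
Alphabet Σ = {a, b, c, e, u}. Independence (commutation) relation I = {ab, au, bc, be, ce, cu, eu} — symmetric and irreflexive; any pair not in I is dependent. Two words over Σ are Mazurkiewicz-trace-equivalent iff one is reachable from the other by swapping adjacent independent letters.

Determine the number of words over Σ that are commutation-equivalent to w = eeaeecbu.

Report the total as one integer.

84

drop 0:e onto floor
drop 1:e onto {0:e}
drop 2:a onto {1:e}
drop 3:e onto {2:a}
drop 4:e onto {3:e}
drop 5:c onto {2:a}
drop 6:b onto floor
drop 7:u onto {6:b}
ground layer = {0:e, 6:b}
drop-orders for the pieces not yet dropped (sum over which currently-grounded one goes next):
  1 to go: {4} 1  {5} 1  {7} 1
  2 to go: {3,4} 1  {4,5} 2  {4,7} 2  {5,7} 2  {6,7} 1
  3 to go: {3,4,5} 3  {3,4,7} 3  {4,5,7} 6  {4,6,7} 3  {5,6,7} 3
  4 to go: {2,3,4,5} 3  {3,4,5,7} 12  {3,4,6,7} 6  {4,5,6,7} 12
  5 to go: {1,2,3,4,5} 3  {2,3,4,5,7} 15  {3,4,5,6,7} 30
  6 to go: {0,1,2,3,4,5} 3  {1,2,3,4,5,7} 18  {2,3,4,5,6,7} 45
  if 0:e drops first: 63 orders
  if 6:b drops first: 21 orders
heap linearizations: 84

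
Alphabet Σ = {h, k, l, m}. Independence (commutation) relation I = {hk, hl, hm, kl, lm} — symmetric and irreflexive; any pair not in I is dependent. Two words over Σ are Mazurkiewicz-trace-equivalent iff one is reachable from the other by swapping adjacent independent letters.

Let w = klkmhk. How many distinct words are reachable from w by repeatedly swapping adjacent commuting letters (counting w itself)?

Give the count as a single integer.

30

0(k) covers ∅
1(l) covers ∅
2(k) covers 0:k
3(m) covers 2:k
4(h) covers ∅
5(k) covers 3:m
floor of heap: 0:k, 1:l, 4:h
completions by unplaced set U, small U first (add the entries for U minus each lowest piece of U):
  |U|=1: {1}:1  {4}:1  {5}:1
  |U|=2: {1,4}:2  {1,5}:2  {3,5}:1  {4,5}:2
  |U|=3: {1,3,5}:3  {1,4,5}:6  {2,3,5}:1  {3,4,5}:3
  |U|=4: {0,2,3,5}:1  {1,2,3,5}:4  {1,3,4,5}:12  {2,3,4,5}:4
  start at 0(k): 20
  start at 1(l): 5
  start at 4(h): 5
sum over floor = 30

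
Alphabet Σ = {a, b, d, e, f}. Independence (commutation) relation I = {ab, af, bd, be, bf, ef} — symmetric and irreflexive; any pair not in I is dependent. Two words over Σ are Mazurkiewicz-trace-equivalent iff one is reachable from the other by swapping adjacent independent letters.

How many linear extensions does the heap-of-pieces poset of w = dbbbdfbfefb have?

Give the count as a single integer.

0(d) covers ∅
1(b) covers ∅
2(b) covers 1:b
3(b) covers 2:b
4(d) covers 0:d
5(f) covers 4:d
6(b) covers 3:b
7(f) covers 5:f
8(e) covers 4:d
9(f) covers 7:f
10(b) covers 6:b
floor of heap: 0:d, 1:b
completions by unplaced set U, small U first (add the entries for U minus each lowest piece of U):
  |U|=1: {8}:1  {9}:1  {10}:1
  |U|=2: {6,10}:1  {7,9}:1  {8,9}:2  {8,10}:2  {9,10}:2
  |U|=3: {3,6,10}:1  {5,7,9}:1  {6,8,10}:3  {6,9,10}:3  {7,8,9}:3  {7,9,10}:3  {8,9,10}:6
  |U|=4: {2,3,6,10}:1  {3,6,8,10}:4  {3,6,9,10}:4  {5,7,8,9}:4  {5,7,9,10}:4  {6,7,9,10}:6  {6,8,9,10}:12  {7,8,9,10}:12
  |U|=5: {1,2,3,6,10}:1  {2,3,6,8,10}:5  {2,3,6,9,10}:5  {3,6,7,9,10}:10  {3,6,8,9,10}:20  {4,5,7,8,9}:4  {5,6,7,9,10}:10  {5,7,8,9,10}:20  {6,7,8,9,10}:30
  |U|=6: {0,4,5,7,8,9}:4  {1,2,3,6,8,10}:6  {1,2,3,6,9,10}:6  {2,3,6,7,9,10}:15  {2,3,6,8,9,10}:30  {3,5,6,7,9,10}:20  {3,6,7,8,9,10}:60  {4,5,7,8,9,10}:24  {5,6,7,8,9,10}:60
  |U|=7: {0,4,5,7,8,9,10}:28  {1,2,3,6,7,9,10}:21  {1,2,3,6,8,9,10}:42  {2,3,5,6,7,9,10}:35  {2,3,6,7,8,9,10}:105  {3,5,6,7,8,9,10}:140  {4,5,6,7,8,9,10}:84
  |U|=8: {0,4,5,6,7,8,9,10}:112  {1,2,3,5,6,7,9,10}:56  {1,2,3,6,7,8,9,10}:168  {2,3,5,6,7,8,9,10}:280  {3,4,5,6,7,8,9,10}:224
  |U|=9: {0,3,4,5,6,7,8,9,10}:336  {1,2,3,5,6,7,8,9,10}:504  {2,3,4,5,6,7,8,9,10}:504
  start at 0(d): 1008
  start at 1(b): 840
sum over floor = 1848

1848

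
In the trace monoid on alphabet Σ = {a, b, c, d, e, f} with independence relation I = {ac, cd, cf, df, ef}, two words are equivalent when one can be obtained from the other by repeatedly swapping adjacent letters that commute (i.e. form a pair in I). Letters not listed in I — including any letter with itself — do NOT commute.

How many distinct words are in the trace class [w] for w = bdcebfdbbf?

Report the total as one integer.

piece 0:b — minimal
piece 1:d rests on {0:b}
piece 2:c rests on {0:b}
piece 3:e rests on {1:d, 2:c}
piece 4:b rests on {3:e}
piece 5:f rests on {4:b}
piece 6:d rests on {4:b}
piece 7:b rests on {5:f, 6:d}
piece 8:b rests on {7:b}
piece 9:f rests on {8:b}
minimal pieces: {0:b}
ways to finish when only these pieces remain (= sum over removing one remaining piece with nothing left below it):
  1 left: {9}→1
  2 left: {8,9}→1
  3 left: {7,8,9}→1
  4 left: {5,7,8,9}→1  {6,7,8,9}→1
  5 left: {5,6,7,8,9}→2
  6 left: {4,5,6,7,8,9}→2
  7 left: {3,4,5,6,7,8,9}→2
  8 left: {1,3,4,5,6,7,8,9}→2  {2,3,4,5,6,7,8,9}→2
  placing 0:b first → 4 extensions

4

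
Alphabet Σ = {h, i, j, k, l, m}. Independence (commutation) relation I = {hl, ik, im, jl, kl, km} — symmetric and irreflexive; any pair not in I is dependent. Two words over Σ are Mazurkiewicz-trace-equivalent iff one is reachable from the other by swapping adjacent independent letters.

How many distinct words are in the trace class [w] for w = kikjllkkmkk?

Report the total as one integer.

drop 0:k onto floor
drop 1:i onto floor
drop 2:k onto {0:k}
drop 3:j onto {1:i, 2:k}
drop 4:l onto {1:i}
drop 5:l onto {4:l}
drop 6:k onto {3:j}
drop 7:k onto {6:k}
drop 8:m onto {3:j, 5:l}
drop 9:k onto {7:k}
drop 10:k onto {9:k}
ground layer = {0:k, 1:i}
drop-orders for the pieces not yet dropped (sum over which currently-grounded one goes next):
  1 to go: {8} 1  {10} 1
  2 to go: {5,8} 1  {8,10} 2  {9,10} 1
  3 to go: {4,5,8} 1  {5,8,10} 3  {7,9,10} 1  {8,9,10} 3
  4 to go: {4,5,8,10} 4  {5,8,9,10} 6  {6,7,9,10} 1  {7,8,9,10} 4
  5 to go: {4,5,8,9,10} 10  {5,7,8,9,10} 10  {6,7,8,9,10} 5
  6 to go: {3,6,7,8,9,10} 5  {4,5,7,8,9,10} 20  {5,6,7,8,9,10} 15
  7 to go: {2,3,6,7,8,9,10} 5  {3,5,6,7,8,9,10} 20  {4,5,6,7,8,9,10} 35
  8 to go: {0,2,3,6,7,8,9,10} 5  {2,3,5,6,7,8,9,10} 25  {3,4,5,6,7,8,9,10} 55
  9 to go: {0,2,3,5,6,7,8,9,10} 30  {1,3,4,5,6,7,8,9,10} 55  {2,3,4,5,6,7,8,9,10} 80
  if 0:k drops first: 135 orders
  if 1:i drops first: 110 orders
heap linearizations: 245

245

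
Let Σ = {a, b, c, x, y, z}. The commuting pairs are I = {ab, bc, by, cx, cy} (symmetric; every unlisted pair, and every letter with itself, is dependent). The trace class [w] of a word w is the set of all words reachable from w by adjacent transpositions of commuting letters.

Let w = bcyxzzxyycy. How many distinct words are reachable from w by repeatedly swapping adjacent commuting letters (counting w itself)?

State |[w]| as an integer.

40

piece 0:b — minimal
piece 1:c — minimal
piece 2:y — minimal
piece 3:x rests on {0:b, 2:y}
piece 4:z rests on {1:c, 3:x}
piece 5:z rests on {4:z}
piece 6:x rests on {5:z}
piece 7:y rests on {6:x}
piece 8:y rests on {7:y}
piece 9:c rests on {5:z}
piece 10:y rests on {8:y}
minimal pieces: {0:b, 1:c, 2:y}
ways to finish when only these pieces remain (= sum over removing one remaining piece with nothing left below it):
  1 left: {9}→1  {10}→1
  2 left: {8,10}→1  {9,10}→2
  3 left: {7,8,10}→1  {8,9,10}→3
  4 left: {6,7,8,10}→1  {7,8,9,10}→4
  5 left: {6,7,8,9,10}→5
  6 left: {5,6,7,8,9,10}→5
  7 left: {4,5,6,7,8,9,10}→5
  8 left: {1,4,5,6,7,8,9,10}→5  {3,4,5,6,7,8,9,10}→5
  9 left: {0,3,4,5,6,7,8,9,10}→5  {1,3,4,5,6,7,8,9,10}→10  {2,3,4,5,6,7,8,9,10}→5
  placing 0:b first → 15 extensions
  placing 1:c first → 10 extensions
  placing 2:y first → 15 extensions
total linear extensions = 40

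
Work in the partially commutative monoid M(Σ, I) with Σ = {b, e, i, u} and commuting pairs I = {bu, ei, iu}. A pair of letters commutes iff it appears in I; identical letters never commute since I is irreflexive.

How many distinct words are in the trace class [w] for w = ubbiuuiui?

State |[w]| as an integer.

#0=u has no predecessor
#1=b has no predecessor
#2=b depends on [1:b]
#3=i depends on [2:b]
#4=u depends on [0:u]
#5=u depends on [4:u]
#6=i depends on [3:i]
#7=u depends on [5:u]
#8=i depends on [6:i]
sources: [0:u, 1:b]
N(rest) = Σ N(rest − s) over sources s of rest; N(one piece) = 1:
  size 1 → [7]=1  [8]=1
  size 2 → [5,7]=1  [6,8]=1  [7,8]=2
  size 3 → [3,6,8]=1  [4,5,7]=1  [5,7,8]=3  [6,7,8]=3
  size 4 → [0,4,5,7]=1  [2,3,6,8]=1  [3,6,7,8]=4  [4,5,7,8]=4  [5,6,7,8]=6
  size 5 → [0,4,5,7,8]=5  [1,2,3,6,8]=1  [2,3,6,7,8]=5  [3,5,6,7,8]=10  [4,5,6,7,8]=10
  size 6 → [0,4,5,6,7,8]=15  [1,2,3,6,7,8]=6  [2,3,5,6,7,8]=15  [3,4,5,6,7,8]=20
  size 7 → [0,3,4,5,6,7,8]=35  [1,2,3,5,6,7,8]=21  [2,3,4,5,6,7,8]=35
  first=0(u) contributes 56
  first=1(b) contributes 70
|[w]| = 126

126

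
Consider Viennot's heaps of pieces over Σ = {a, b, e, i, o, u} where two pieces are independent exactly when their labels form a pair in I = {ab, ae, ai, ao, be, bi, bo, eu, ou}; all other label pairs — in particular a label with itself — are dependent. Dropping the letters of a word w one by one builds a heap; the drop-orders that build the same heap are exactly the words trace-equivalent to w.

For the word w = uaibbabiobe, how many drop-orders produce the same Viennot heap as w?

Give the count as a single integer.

#0=u has no predecessor
#1=a depends on [0:u]
#2=i depends on [0:u]
#3=b depends on [0:u]
#4=b depends on [3:b]
#5=a depends on [1:a]
#6=b depends on [4:b]
#7=i depends on [2:i]
#8=o depends on [7:i]
#9=b depends on [6:b]
#10=e depends on [8:o]
sources: [0:u]
N(rest) = Σ N(rest − s) over sources s of rest; N(one piece) = 1:
  size 1 → [5]=1  [9]=1  [10]=1
  size 2 → [1,5]=1  [5,9]=2  [5,10]=2  [6,9]=1  [8,10]=1  [9,10]=2
  size 3 → [1,5,9]=3  [1,5,10]=3  [4,6,9]=1  [5,6,9]=3  [5,8,10]=3  [5,9,10]=6  [6,9,10]=3  [7,8,10]=1  [8,9,10]=3
  size 4 → [1,5,6,9]=6  [1,5,8,10]=6  [1,5,9,10]=12  [2,7,8,10]=1  [3,4,6,9]=1  [4,5,6,9]=4  [4,6,9,10]=4  [5,6,9,10]=12  [5,7,8,10]=4  [5,8,9,10]=12  [6,8,9,10]=6  [7,8,9,10]=4
  size 5 → [1,4,5,6,9]=10  [1,5,6,9,10]=30  [1,5,7,8,10]=10  [1,5,8,9,10]=30  [2,5,7,8,10]=5  [2,7,8,9,10]=5  [3,4,5,6,9]=5  [3,4,6,9,10]=5  [4,5,6,9,10]=20  [4,6,8,9,10]=10  [5,6,8,9,10]=30  [5,7,8,9,10]=20  [6,7,8,9,10]=10
  size 6 → [1,2,5,7,8,10]=15  [1,3,4,5,6,9]=15  [1,4,5,6,9,10]=60  [1,5,6,8,9,10]=90  [1,5,7,8,9,10]=60  [2,5,7,8,9,10]=30  [2,6,7,8,9,10]=15  [3,4,5,6,9,10]=30  [3,4,6,8,9,10]=15  [4,5,6,8,9,10]=60  [4,6,7,8,9,10]=20  [5,6,7,8,9,10]=60
  size 7 → [1,2,5,7,8,9,10]=105  [1,3,4,5,6,9,10]=105  [1,4,5,6,8,9,10]=210  [1,5,6,7,8,9,10]=210  [2,4,6,7,8,9,10]=35  [2,5,6,7,8,9,10]=105  [3,4,5,6,8,9,10]=105  [3,4,6,7,8,9,10]=35  [4,5,6,7,8,9,10]=140
  size 8 → [1,2,5,6,7,8,9,10]=420  [1,3,4,5,6,8,9,10]=420  [1,4,5,6,7,8,9,10]=560  [2,3,4,6,7,8,9,10]=70  [2,4,5,6,7,8,9,10]=280  [3,4,5,6,7,8,9,10]=280
  size 9 → [1,2,4,5,6,7,8,9,10]=1260  [1,3,4,5,6,7,8,9,10]=1260  [2,3,4,5,6,7,8,9,10]=630
  first=0(u) contributes 3150

3150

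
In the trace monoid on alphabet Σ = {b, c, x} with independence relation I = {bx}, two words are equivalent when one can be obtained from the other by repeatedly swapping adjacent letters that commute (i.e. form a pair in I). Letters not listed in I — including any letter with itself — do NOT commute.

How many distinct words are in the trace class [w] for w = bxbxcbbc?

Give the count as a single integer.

0(b) covers ∅
1(x) covers ∅
2(b) covers 0:b
3(x) covers 1:x
4(c) covers 2:b, 3:x
5(b) covers 4:c
6(b) covers 5:b
7(c) covers 6:b
floor of heap: 0:b, 1:x
completions by unplaced set U, small U first (add the entries for U minus each lowest piece of U):
  |U|=1: {7}:1
  |U|=2: {6,7}:1
  |U|=3: {5,6,7}:1
  |U|=4: {4,5,6,7}:1
  |U|=5: {2,4,5,6,7}:1  {3,4,5,6,7}:1
  |U|=6: {0,2,4,5,6,7}:1  {1,3,4,5,6,7}:1  {2,3,4,5,6,7}:2
  start at 0(b): 3
  start at 1(x): 3
sum over floor = 6

6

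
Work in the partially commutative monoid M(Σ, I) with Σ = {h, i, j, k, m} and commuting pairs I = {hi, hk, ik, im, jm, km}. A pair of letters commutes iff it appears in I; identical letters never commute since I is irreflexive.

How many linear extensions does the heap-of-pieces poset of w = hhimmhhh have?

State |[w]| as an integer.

8

#0=h has no predecessor
#1=h depends on [0:h]
#2=i has no predecessor
#3=m depends on [1:h]
#4=m depends on [3:m]
#5=h depends on [4:m]
#6=h depends on [5:h]
#7=h depends on [6:h]
sources: [0:h, 2:i]
N(rest) = Σ N(rest − s) over sources s of rest; N(one piece) = 1:
  size 1 → [2]=1  [7]=1
  size 2 → [2,7]=2  [6,7]=1
  size 3 → [2,6,7]=3  [5,6,7]=1
  size 4 → [2,5,6,7]=4  [4,5,6,7]=1
  size 5 → [2,4,5,6,7]=5  [3,4,5,6,7]=1
  size 6 → [1,3,4,5,6,7]=1  [2,3,4,5,6,7]=6
  first=0(h) contributes 7
  first=2(i) contributes 1
|[w]| = 8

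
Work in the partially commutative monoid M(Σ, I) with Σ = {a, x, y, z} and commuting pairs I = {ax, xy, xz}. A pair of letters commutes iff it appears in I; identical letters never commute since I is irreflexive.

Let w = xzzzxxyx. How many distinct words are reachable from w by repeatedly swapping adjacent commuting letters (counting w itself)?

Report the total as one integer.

70

0(x) covers ∅
1(z) covers ∅
2(z) covers 1:z
3(z) covers 2:z
4(x) covers 0:x
5(x) covers 4:x
6(y) covers 3:z
7(x) covers 5:x
floor of heap: 0:x, 1:z
completions by unplaced set U, small U first (add the entries for U minus each lowest piece of U):
  |U|=1: {6}:1  {7}:1
  |U|=2: {3,6}:1  {5,7}:1  {6,7}:2
  |U|=3: {2,3,6}:1  {3,6,7}:3  {4,5,7}:1  {5,6,7}:3
  |U|=4: {0,4,5,7}:1  {1,2,3,6}:1  {2,3,6,7}:4  {3,5,6,7}:6  {4,5,6,7}:4
  |U|=5: {0,4,5,6,7}:5  {1,2,3,6,7}:5  {2,3,5,6,7}:10  {3,4,5,6,7}:10
  |U|=6: {0,3,4,5,6,7}:15  {1,2,3,5,6,7}:15  {2,3,4,5,6,7}:20
  start at 0(x): 35
  start at 1(z): 35
sum over floor = 70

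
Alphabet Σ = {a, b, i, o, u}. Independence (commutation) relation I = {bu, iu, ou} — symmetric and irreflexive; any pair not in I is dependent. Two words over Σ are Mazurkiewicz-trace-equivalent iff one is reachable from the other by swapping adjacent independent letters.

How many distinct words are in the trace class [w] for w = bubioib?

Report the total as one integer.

7

piece 0:b — minimal
piece 1:u — minimal
piece 2:b rests on {0:b}
piece 3:i rests on {2:b}
piece 4:o rests on {3:i}
piece 5:i rests on {4:o}
piece 6:b rests on {5:i}
minimal pieces: {0:b, 1:u}
ways to finish when only these pieces remain (= sum over removing one remaining piece with nothing left below it):
  1 left: {1}→1  {6}→1
  2 left: {1,6}→2  {5,6}→1
  3 left: {1,5,6}→3  {4,5,6}→1
  4 left: {1,4,5,6}→4  {3,4,5,6}→1
  5 left: {1,3,4,5,6}→5  {2,3,4,5,6}→1
  placing 0:b first → 6 extensions
  placing 1:u first → 1 extensions
total linear extensions = 7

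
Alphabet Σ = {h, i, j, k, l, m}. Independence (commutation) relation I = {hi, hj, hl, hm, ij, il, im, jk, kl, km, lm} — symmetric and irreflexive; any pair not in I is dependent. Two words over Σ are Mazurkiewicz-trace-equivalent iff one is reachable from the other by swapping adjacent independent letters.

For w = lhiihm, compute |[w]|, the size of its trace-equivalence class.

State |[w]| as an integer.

piece 0:l — minimal
piece 1:h — minimal
piece 2:i — minimal
piece 3:i rests on {2:i}
piece 4:h rests on {1:h}
piece 5:m — minimal
minimal pieces: {0:l, 1:h, 2:i, 5:m}
ways to finish when only these pieces remain (= sum over removing one remaining piece with nothing left below it):
  1 left: {0}→1  {3}→1  {4}→1  {5}→1
  2 left: {0,3}→2  {0,4}→2  {0,5}→2  {1,4}→1  {2,3}→1  {3,4}→2  {3,5}→2  {4,5}→2
  3 left: {0,1,4}→3  {0,2,3}→3  {0,3,4}→6  {0,3,5}→6  {0,4,5}→6  {1,3,4}→3  {1,4,5}→3  {2,3,4}→3  {2,3,5}→3  {3,4,5}→6
  4 left: {0,1,3,4}→12  {0,1,4,5}→12  {0,2,3,4}→12  {0,2,3,5}→12  {0,3,4,5}→24  {1,2,3,4}→6  {1,3,4,5}→12  {2,3,4,5}→12
  placing 0:l first → 30 extensions
  placing 1:h first → 60 extensions
  placing 2:i first → 60 extensions
  placing 5:m first → 30 extensions
total linear extensions = 180

180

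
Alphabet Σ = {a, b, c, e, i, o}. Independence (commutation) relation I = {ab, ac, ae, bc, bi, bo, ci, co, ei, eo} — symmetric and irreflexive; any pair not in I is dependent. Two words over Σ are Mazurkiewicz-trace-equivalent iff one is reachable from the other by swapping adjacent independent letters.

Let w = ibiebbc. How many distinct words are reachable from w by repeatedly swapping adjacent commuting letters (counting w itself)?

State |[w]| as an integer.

0(i) covers ∅
1(b) covers ∅
2(i) covers 0:i
3(e) covers 1:b
4(b) covers 3:e
5(b) covers 4:b
6(c) covers 3:e
floor of heap: 0:i, 1:b
completions by unplaced set U, small U first (add the entries for U minus each lowest piece of U):
  |U|=1: {2}:1  {5}:1  {6}:1
  |U|=2: {0,2}:1  {2,5}:2  {2,6}:2  {4,5}:1  {5,6}:2
  |U|=3: {0,2,5}:3  {0,2,6}:3  {2,4,5}:3  {2,5,6}:6  {4,5,6}:3
  |U|=4: {0,2,4,5}:6  {0,2,5,6}:12  {2,4,5,6}:12  {3,4,5,6}:3
  |U|=5: {0,2,4,5,6}:30  {1,3,4,5,6}:3  {2,3,4,5,6}:15
  start at 0(i): 18
  start at 1(b): 45
sum over floor = 63

63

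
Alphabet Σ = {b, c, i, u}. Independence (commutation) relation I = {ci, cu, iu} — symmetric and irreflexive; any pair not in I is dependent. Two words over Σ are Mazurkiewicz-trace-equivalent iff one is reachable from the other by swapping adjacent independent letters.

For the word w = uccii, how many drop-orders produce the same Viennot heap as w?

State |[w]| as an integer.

piece 0:u — minimal
piece 1:c — minimal
piece 2:c rests on {1:c}
piece 3:i — minimal
piece 4:i rests on {3:i}
minimal pieces: {0:u, 1:c, 3:i}
ways to finish when only these pieces remain (= sum over removing one remaining piece with nothing left below it):
  1 left: {0}→1  {2}→1  {4}→1
  2 left: {0,2}→2  {0,4}→2  {1,2}→1  {2,4}→2  {3,4}→1
  3 left: {0,1,2}→3  {0,2,4}→6  {0,3,4}→3  {1,2,4}→3  {2,3,4}→3
  placing 0:u first → 6 extensions
  placing 1:c first → 12 extensions
  placing 3:i first → 12 extensions
total linear extensions = 30

30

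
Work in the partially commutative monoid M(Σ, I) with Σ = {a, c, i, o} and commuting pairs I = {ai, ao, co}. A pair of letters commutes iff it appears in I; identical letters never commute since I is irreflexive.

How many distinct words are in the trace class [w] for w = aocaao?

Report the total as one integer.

drop 0:a onto floor
drop 1:o onto floor
drop 2:c onto {0:a}
drop 3:a onto {2:c}
drop 4:a onto {3:a}
drop 5:o onto {1:o}
ground layer = {0:a, 1:o}
drop-orders for the pieces not yet dropped (sum over which currently-grounded one goes next):
  1 to go: {4} 1  {5} 1
  2 to go: {1,5} 1  {3,4} 1  {4,5} 2
  3 to go: {1,4,5} 3  {2,3,4} 1  {3,4,5} 3
  4 to go: {0,2,3,4} 1  {1,3,4,5} 6  {2,3,4,5} 4
  if 0:a drops first: 10 orders
  if 1:o drops first: 5 orders
heap linearizations: 15

15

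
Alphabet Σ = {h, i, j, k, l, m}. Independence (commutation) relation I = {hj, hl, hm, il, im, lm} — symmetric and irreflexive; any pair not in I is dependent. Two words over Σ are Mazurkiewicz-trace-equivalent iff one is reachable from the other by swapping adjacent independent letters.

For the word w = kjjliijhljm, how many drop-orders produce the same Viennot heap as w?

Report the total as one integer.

piece 0:k — minimal
piece 1:j rests on {0:k}
piece 2:j rests on {1:j}
piece 3:l rests on {2:j}
piece 4:i rests on {2:j}
piece 5:i rests on {4:i}
piece 6:j rests on {3:l, 5:i}
piece 7:h rests on {5:i}
piece 8:l rests on {6:j}
piece 9:j rests on {8:l}
piece 10:m rests on {9:j}
minimal pieces: {0:k}
ways to finish when only these pieces remain (= sum over removing one remaining piece with nothing left below it):
  1 left: {7}→1  {10}→1
  2 left: {7,10}→2  {9,10}→1
  3 left: {7,9,10}→3  {8,9,10}→1
  4 left: {6,8,9,10}→1  {7,8,9,10}→4
  5 left: {3,6,8,9,10}→1  {6,7,8,9,10}→5
  6 left: {3,6,7,8,9,10}→6  {5,6,7,8,9,10}→5
  7 left: {3,5,6,7,8,9,10}→11  {4,5,6,7,8,9,10}→5
  8 left: {3,4,5,6,7,8,9,10}→16
  9 left: {2,3,4,5,6,7,8,9,10}→16
  placing 0:k first → 16 extensions

16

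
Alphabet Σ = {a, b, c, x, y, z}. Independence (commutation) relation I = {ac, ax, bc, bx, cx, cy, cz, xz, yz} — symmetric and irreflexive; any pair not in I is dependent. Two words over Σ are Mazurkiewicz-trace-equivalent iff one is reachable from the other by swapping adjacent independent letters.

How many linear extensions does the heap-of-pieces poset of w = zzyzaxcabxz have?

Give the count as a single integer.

#0=z has no predecessor
#1=z depends on [0:z]
#2=y has no predecessor
#3=z depends on [1:z]
#4=a depends on [2:y, 3:z]
#5=x depends on [2:y]
#6=c has no predecessor
#7=a depends on [4:a]
#8=b depends on [7:a]
#9=x depends on [5:x]
#10=z depends on [8:b]
sources: [0:z, 2:y, 6:c]
N(rest) = Σ N(rest − s) over sources s of rest; N(one piece) = 1:
  size 1 → [6]=1  [9]=1  [10]=1
  size 2 → [5,9]=1  [6,9]=2  [6,10]=2  [8,10]=1  [9,10]=2
  size 3 → [5,6,9]=3  [5,9,10]=3  [6,8,10]=3  [6,9,10]=6  [7,8,10]=1  [8,9,10]=3
  size 4 → [4,7,8,10]=1  [5,6,9,10]=12  [5,8,9,10]=6  [6,7,8,10]=4  [6,8,9,10]=12  [7,8,9,10]=4
  size 5 → [3,4,7,8,10]=1  [4,6,7,8,10]=5  [4,7,8,9,10]=5  [5,6,8,9,10]=30  [5,7,8,9,10]=10  [6,7,8,9,10]=20
  size 6 → [1,3,4,7,8,10]=1  [3,4,6,7,8,10]=6  [3,4,7,8,9,10]=6  [4,5,7,8,9,10]=15  [4,6,7,8,9,10]=30  [5,6,7,8,9,10]=60
  size 7 → [0,1,3,4,7,8,10]=1  [1,3,4,6,7,8,10]=7  [1,3,4,7,8,9,10]=7  [2,4,5,7,8,9,10]=15  [3,4,5,7,8,9,10]=21  [3,4,6,7,8,9,10]=42  [4,5,6,7,8,9,10]=105
  size 8 → [0,1,3,4,6,7,8,10]=8  [0,1,3,4,7,8,9,10]=8  [1,3,4,5,7,8,9,10]=28  [1,3,4,6,7,8,9,10]=56  [2,3,4,5,7,8,9,10]=36  [2,4,5,6,7,8,9,10]=120  [3,4,5,6,7,8,9,10]=168
  size 9 → [0,1,3,4,5,7,8,9,10]=36  [0,1,3,4,6,7,8,9,10]=72  [1,2,3,4,5,7,8,9,10]=64  [1,3,4,5,6,7,8,9,10]=252  [2,3,4,5,6,7,8,9,10]=324
  first=0(z) contributes 640
  first=2(y) contributes 360
  first=6(c) contributes 100
|[w]| = 1100

1100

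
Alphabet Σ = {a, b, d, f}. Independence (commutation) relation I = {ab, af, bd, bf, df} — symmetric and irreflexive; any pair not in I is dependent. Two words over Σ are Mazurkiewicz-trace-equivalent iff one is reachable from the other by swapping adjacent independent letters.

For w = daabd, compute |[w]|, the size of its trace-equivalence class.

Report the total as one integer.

5

#0=d has no predecessor
#1=a depends on [0:d]
#2=a depends on [1:a]
#3=b has no predecessor
#4=d depends on [2:a]
sources: [0:d, 3:b]
N(rest) = Σ N(rest − s) over sources s of rest; N(one piece) = 1:
  size 1 → [3]=1  [4]=1
  size 2 → [2,4]=1  [3,4]=2
  size 3 → [1,2,4]=1  [2,3,4]=3
  first=0(d) contributes 4
  first=3(b) contributes 1
|[w]| = 5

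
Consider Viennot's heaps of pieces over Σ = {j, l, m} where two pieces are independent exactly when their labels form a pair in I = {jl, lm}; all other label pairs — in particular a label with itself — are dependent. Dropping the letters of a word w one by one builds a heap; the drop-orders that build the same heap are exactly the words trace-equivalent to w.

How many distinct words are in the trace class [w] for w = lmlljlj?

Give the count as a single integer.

0(l) covers ∅
1(m) covers ∅
2(l) covers 0:l
3(l) covers 2:l
4(j) covers 1:m
5(l) covers 3:l
6(j) covers 4:j
floor of heap: 0:l, 1:m
completions by unplaced set U, small U first (add the entries for U minus each lowest piece of U):
  |U|=1: {5}:1  {6}:1
  |U|=2: {3,5}:1  {4,6}:1  {5,6}:2
  |U|=3: {1,4,6}:1  {2,3,5}:1  {3,5,6}:3  {4,5,6}:3
  |U|=4: {0,2,3,5}:1  {1,4,5,6}:4  {2,3,5,6}:4  {3,4,5,6}:6
  |U|=5: {0,2,3,5,6}:5  {1,3,4,5,6}:10  {2,3,4,5,6}:10
  start at 0(l): 20
  start at 1(m): 15
sum over floor = 35

35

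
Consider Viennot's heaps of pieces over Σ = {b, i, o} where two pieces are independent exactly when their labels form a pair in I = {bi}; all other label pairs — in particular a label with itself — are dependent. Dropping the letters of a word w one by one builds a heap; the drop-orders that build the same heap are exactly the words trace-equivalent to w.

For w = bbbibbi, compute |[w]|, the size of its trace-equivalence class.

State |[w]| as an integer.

0(b) covers ∅
1(b) covers 0:b
2(b) covers 1:b
3(i) covers ∅
4(b) covers 2:b
5(b) covers 4:b
6(i) covers 3:i
floor of heap: 0:b, 3:i
completions by unplaced set U, small U first (add the entries for U minus each lowest piece of U):
  |U|=1: {5}:1  {6}:1
  |U|=2: {3,6}:1  {4,5}:1  {5,6}:2
  |U|=3: {2,4,5}:1  {3,5,6}:3  {4,5,6}:3
  |U|=4: {1,2,4,5}:1  {2,4,5,6}:4  {3,4,5,6}:6
  |U|=5: {0,1,2,4,5}:1  {1,2,4,5,6}:5  {2,3,4,5,6}:10
  start at 0(b): 15
  start at 3(i): 6
sum over floor = 21

21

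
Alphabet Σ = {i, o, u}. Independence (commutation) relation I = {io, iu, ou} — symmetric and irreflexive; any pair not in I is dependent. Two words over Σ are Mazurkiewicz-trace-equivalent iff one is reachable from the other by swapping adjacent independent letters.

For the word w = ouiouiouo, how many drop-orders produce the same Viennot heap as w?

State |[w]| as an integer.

#0=o has no predecessor
#1=u has no predecessor
#2=i has no predecessor
#3=o depends on [0:o]
#4=u depends on [1:u]
#5=i depends on [2:i]
#6=o depends on [3:o]
#7=u depends on [4:u]
#8=o depends on [6:o]
sources: [0:o, 1:u, 2:i]
N(rest) = Σ N(rest − s) over sources s of rest; N(one piece) = 1:
  size 1 → [5]=1  [7]=1  [8]=1
  size 2 → [2,5]=1  [4,7]=1  [5,7]=2  [5,8]=2  [6,8]=1  [7,8]=2
  size 3 → [1,4,7]=1  [2,5,7]=3  [2,5,8]=3  [3,6,8]=1  [4,5,7]=3  [4,7,8]=3  [5,6,8]=3  [5,7,8]=6  [6,7,8]=3
  size 4 → [0,3,6,8]=1  [1,4,5,7]=4  [1,4,7,8]=4  [2,4,5,7]=6  [2,5,6,8]=6  [2,5,7,8]=12  [3,5,6,8]=4  [3,6,7,8]=4  [4,5,7,8]=12  [4,6,7,8]=6  [5,6,7,8]=12
  size 5 → [0,3,5,6,8]=5  [0,3,6,7,8]=5  [1,2,4,5,7]=10  [1,4,5,7,8]=20  [1,4,6,7,8]=10  [2,3,5,6,8]=10  [2,4,5,7,8]=30  [2,5,6,7,8]=30  [3,4,6,7,8]=10  [3,5,6,7,8]=20  [4,5,6,7,8]=30
  size 6 → [0,2,3,5,6,8]=15  [0,3,4,6,7,8]=15  [0,3,5,6,7,8]=30  [1,2,4,5,7,8]=60  [1,3,4,6,7,8]=20  [1,4,5,6,7,8]=60  [2,3,5,6,7,8]=60  [2,4,5,6,7,8]=90  [3,4,5,6,7,8]=60
  size 7 → [0,1,3,4,6,7,8]=35  [0,2,3,5,6,7,8]=105  [0,3,4,5,6,7,8]=105  [1,2,4,5,6,7,8]=210  [1,3,4,5,6,7,8]=140  [2,3,4,5,6,7,8]=210
  first=0(o) contributes 560
  first=1(u) contributes 420
  first=2(i) contributes 280
|[w]| = 1260

1260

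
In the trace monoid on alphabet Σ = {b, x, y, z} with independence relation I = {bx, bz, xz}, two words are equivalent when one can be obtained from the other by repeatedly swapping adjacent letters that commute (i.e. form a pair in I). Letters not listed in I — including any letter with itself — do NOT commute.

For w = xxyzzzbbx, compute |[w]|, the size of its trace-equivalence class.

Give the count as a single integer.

drop 0:x onto floor
drop 1:x onto {0:x}
drop 2:y onto {1:x}
drop 3:z onto {2:y}
drop 4:z onto {3:z}
drop 5:z onto {4:z}
drop 6:b onto {2:y}
drop 7:b onto {6:b}
drop 8:x onto {2:y}
ground layer = {0:x}
drop-orders for the pieces not yet dropped (sum over which currently-grounded one goes next):
  1 to go: {5} 1  {7} 1  {8} 1
  2 to go: {4,5} 1  {5,7} 2  {5,8} 2  {6,7} 1  {7,8} 2
  3 to go: {3,4,5} 1  {4,5,7} 3  {4,5,8} 3  {5,6,7} 3  {5,7,8} 6  {6,7,8} 3
  4 to go: {3,4,5,7} 4  {3,4,5,8} 4  {4,5,6,7} 6  {4,5,7,8} 12  {5,6,7,8} 12
  5 to go: {3,4,5,6,7} 10  {3,4,5,7,8} 20  {4,5,6,7,8} 30
  6 to go: {3,4,5,6,7,8} 60
  7 to go: {2,3,4,5,6,7,8} 60
  if 0:x drops first: 60 orders

60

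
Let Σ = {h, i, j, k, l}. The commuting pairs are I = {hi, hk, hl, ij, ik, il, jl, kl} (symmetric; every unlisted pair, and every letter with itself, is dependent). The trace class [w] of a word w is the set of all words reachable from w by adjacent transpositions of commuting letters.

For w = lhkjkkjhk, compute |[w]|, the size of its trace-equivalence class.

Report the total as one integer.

#0=l has no predecessor
#1=h has no predecessor
#2=k has no predecessor
#3=j depends on [1:h, 2:k]
#4=k depends on [3:j]
#5=k depends on [4:k]
#6=j depends on [5:k]
#7=h depends on [6:j]
#8=k depends on [6:j]
sources: [0:l, 1:h, 2:k]
N(rest) = Σ N(rest − s) over sources s of rest; N(one piece) = 1:
  size 1 → [0]=1  [7]=1  [8]=1
  size 2 → [0,7]=2  [0,8]=2  [7,8]=2
  size 3 → [0,7,8]=6  [6,7,8]=2
  size 4 → [0,6,7,8]=8  [5,6,7,8]=2
  size 5 → [0,5,6,7,8]=10  [4,5,6,7,8]=2
  size 6 → [0,4,5,6,7,8]=12  [3,4,5,6,7,8]=2
  size 7 → [0,3,4,5,6,7,8]=14  [1,3,4,5,6,7,8]=2  [2,3,4,5,6,7,8]=2
  first=0(l) contributes 4
  first=1(h) contributes 16
  first=2(k) contributes 16
|[w]| = 36

36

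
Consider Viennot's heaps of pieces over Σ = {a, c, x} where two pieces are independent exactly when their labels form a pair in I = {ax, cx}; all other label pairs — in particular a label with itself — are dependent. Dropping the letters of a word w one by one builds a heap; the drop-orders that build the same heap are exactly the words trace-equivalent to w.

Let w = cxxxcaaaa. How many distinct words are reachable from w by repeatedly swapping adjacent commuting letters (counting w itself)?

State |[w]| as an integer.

84

piece 0:c — minimal
piece 1:x — minimal
piece 2:x rests on {1:x}
piece 3:x rests on {2:x}
piece 4:c rests on {0:c}
piece 5:a rests on {4:c}
piece 6:a rests on {5:a}
piece 7:a rests on {6:a}
piece 8:a rests on {7:a}
minimal pieces: {0:c, 1:x}
ways to finish when only these pieces remain (= sum over removing one remaining piece with nothing left below it):
  1 left: {3}→1  {8}→1
  2 left: {2,3}→1  {3,8}→2  {7,8}→1
  3 left: {1,2,3}→1  {2,3,8}→3  {3,7,8}→3  {6,7,8}→1
  4 left: {1,2,3,8}→4  {2,3,7,8}→6  {3,6,7,8}→4  {5,6,7,8}→1
  5 left: {1,2,3,7,8}→10  {2,3,6,7,8}→10  {3,5,6,7,8}→5  {4,5,6,7,8}→1
  6 left: {0,4,5,6,7,8}→1  {1,2,3,6,7,8}→20  {2,3,5,6,7,8}→15  {3,4,5,6,7,8}→6
  7 left: {0,3,4,5,6,7,8}→7  {1,2,3,5,6,7,8}→35  {2,3,4,5,6,7,8}→21
  placing 0:c first → 56 extensions
  placing 1:x first → 28 extensions
total linear extensions = 84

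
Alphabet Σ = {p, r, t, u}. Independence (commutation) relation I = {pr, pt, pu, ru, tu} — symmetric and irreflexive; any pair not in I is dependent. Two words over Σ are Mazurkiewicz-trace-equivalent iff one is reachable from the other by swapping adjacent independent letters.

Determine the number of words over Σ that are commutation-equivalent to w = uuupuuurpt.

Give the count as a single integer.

drop 0:u onto floor
drop 1:u onto {0:u}
drop 2:u onto {1:u}
drop 3:p onto floor
drop 4:u onto {2:u}
drop 5:u onto {4:u}
drop 6:u onto {5:u}
drop 7:r onto floor
drop 8:p onto {3:p}
drop 9:t onto {7:r}
ground layer = {0:u, 3:p, 7:r}
drop-orders for the pieces not yet dropped (sum over which currently-grounded one goes next):
  1 to go: {6} 1  {8} 1  {9} 1
  2 to go: {3,8} 1  {5,6} 1  {6,8} 2  {6,9} 2  {7,9} 1  {8,9} 2
  3 to go: {3,6,8} 3  {3,8,9} 3  {4,5,6} 1  {5,6,8} 3  {5,6,9} 3  {6,7,9} 3  {6,8,9} 6  {7,8,9} 3
  4 to go: {2,4,5,6} 1  {3,5,6,8} 6  {3,6,8,9} 12  {3,7,8,9} 6  {4,5,6,8} 4  {4,5,6,9} 4  {5,6,7,9} 6  {5,6,8,9} 12  {6,7,8,9} 12
  5 to go: {1,2,4,5,6} 1  {2,4,5,6,8} 5  {2,4,5,6,9} 5  {3,4,5,6,8} 10  {3,5,6,8,9} 30  {3,6,7,8,9} 30  {4,5,6,7,9} 10  {4,5,6,8,9} 20  {5,6,7,8,9} 30
  6 to go: {0,1,2,4,5,6} 1  {1,2,4,5,6,8} 6  {1,2,4,5,6,9} 6  {2,3,4,5,6,8} 15  {2,4,5,6,7,9} 15  {2,4,5,6,8,9} 30  {3,4,5,6,8,9} 60  {3,5,6,7,8,9} 90  {4,5,6,7,8,9} 60
  7 to go: {0,1,2,4,5,6,8} 7  {0,1,2,4,5,6,9} 7  {1,2,3,4,5,6,8} 21  {1,2,4,5,6,7,9} 21  {1,2,4,5,6,8,9} 42  {2,3,4,5,6,8,9} 105  {2,4,5,6,7,8,9} 105  {3,4,5,6,7,8,9} 210
  8 to go: {0,1,2,3,4,5,6,8} 28  {0,1,2,4,5,6,7,9} 28  {0,1,2,4,5,6,8,9} 56  {1,2,3,4,5,6,8,9} 168  {1,2,4,5,6,7,8,9} 168  {2,3,4,5,6,7,8,9} 420
  if 0:u drops first: 756 orders
  if 3:p drops first: 252 orders
  if 7:r drops first: 252 orders
heap linearizations: 1260

1260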